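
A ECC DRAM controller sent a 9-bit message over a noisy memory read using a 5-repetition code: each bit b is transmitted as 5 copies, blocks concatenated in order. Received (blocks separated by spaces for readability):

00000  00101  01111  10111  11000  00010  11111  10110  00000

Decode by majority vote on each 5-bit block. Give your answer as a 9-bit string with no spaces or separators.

Block 1 (00000): 0 ones → 0
Block 2 (00101): 2 ones → 0
Block 3 (01111): 4 ones → 1
Block 4 (10111): 4 ones → 1
Block 5 (11000): 2 ones → 0
Block 6 (00010): 1 one → 0
Block 7 (11111): 5 ones → 1
Block 8 (10110): 3 ones → 1
Block 9 (00000): 0 ones → 0

001100110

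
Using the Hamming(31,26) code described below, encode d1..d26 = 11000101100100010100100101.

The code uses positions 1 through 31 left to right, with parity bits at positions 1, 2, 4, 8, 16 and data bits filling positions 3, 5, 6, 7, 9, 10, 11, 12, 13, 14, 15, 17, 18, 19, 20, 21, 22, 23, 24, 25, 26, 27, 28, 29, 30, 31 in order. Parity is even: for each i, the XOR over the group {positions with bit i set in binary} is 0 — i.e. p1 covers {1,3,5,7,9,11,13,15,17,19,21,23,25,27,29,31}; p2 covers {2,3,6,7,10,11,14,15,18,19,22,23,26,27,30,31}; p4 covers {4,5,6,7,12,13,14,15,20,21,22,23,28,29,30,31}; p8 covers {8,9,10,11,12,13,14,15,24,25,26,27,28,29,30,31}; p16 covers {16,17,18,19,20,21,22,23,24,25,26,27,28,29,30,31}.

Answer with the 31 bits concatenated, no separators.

Place data at non-parity positions: p1 p2 1 p4 1 0 0 p8 0 1 0 1 1 0 0 p16 1 0 0 0 1 0 1 0 0 1 0 0 1 0 1
p1 (pos 1,3,5,7,9,11,13,15,17,19,21,23,25,27,29,31): XOR of data positions = 1⊕1⊕0⊕0⊕0⊕1⊕0⊕1⊕0⊕1⊕1⊕0⊕0⊕1⊕1 = 0
p2 (pos 2,3,6,7,10,11,14,15,18,19,22,23,26,27,30,31): XOR of data positions = 1⊕0⊕0⊕1⊕0⊕0⊕0⊕0⊕0⊕0⊕1⊕1⊕0⊕0⊕1 = 1
p4 (pos 4,5,6,7,12,13,14,15,20,21,22,23,28,29,30,31): XOR of data positions = 1⊕0⊕0⊕1⊕1⊕0⊕0⊕0⊕1⊕0⊕1⊕0⊕1⊕0⊕1 = 1
p8 (pos 8,9,10,11,12,13,14,15,24,25,26,27,28,29,30,31): XOR of data positions = 0⊕1⊕0⊕1⊕1⊕0⊕0⊕0⊕0⊕1⊕0⊕0⊕1⊕0⊕1 = 0
p16 (pos 16,17,18,19,20,21,22,23,24,25,26,27,28,29,30,31): XOR of data positions = 1⊕0⊕0⊕0⊕1⊕0⊕1⊕0⊕0⊕1⊕0⊕0⊕1⊕0⊕1 = 0
Codeword: 0111100001011000100010100100101

0111100001011000100010100100101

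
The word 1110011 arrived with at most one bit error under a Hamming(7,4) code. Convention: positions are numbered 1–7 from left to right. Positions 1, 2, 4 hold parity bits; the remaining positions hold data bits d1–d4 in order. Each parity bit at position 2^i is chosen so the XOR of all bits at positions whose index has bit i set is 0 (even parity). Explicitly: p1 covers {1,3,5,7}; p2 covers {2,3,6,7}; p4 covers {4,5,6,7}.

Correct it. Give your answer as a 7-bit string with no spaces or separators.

s1 (pos 1,3,5,7): 1⊕1⊕0⊕1 = 1
s2 (pos 2,3,6,7): 1⊕1⊕1⊕1 = 0
s4 (pos 4,5,6,7): 0⊕0⊕1⊕1 = 0
Syndrome s4…s1 = 001 → error at position 1.
Flip position 1: 1110011 → 0110011

0110011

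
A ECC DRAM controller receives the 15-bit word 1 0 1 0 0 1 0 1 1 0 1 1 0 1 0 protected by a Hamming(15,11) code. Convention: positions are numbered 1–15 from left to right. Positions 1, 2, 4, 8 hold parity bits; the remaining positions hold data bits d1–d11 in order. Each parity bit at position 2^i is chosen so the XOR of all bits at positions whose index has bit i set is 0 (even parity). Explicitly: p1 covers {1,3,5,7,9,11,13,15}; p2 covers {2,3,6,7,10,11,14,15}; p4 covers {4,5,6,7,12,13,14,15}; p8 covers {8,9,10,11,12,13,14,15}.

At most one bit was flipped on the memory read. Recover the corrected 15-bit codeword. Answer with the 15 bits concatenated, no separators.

101001011010010

s1 (pos 1,3,5,7,9,11,13,15): 1⊕1⊕0⊕0⊕1⊕1⊕0⊕0 = 0
s2 (pos 2,3,6,7,10,11,14,15): 0⊕1⊕1⊕0⊕0⊕1⊕1⊕0 = 0
s4 (pos 4,5,6,7,12,13,14,15): 0⊕0⊕1⊕0⊕1⊕0⊕1⊕0 = 1
s8 (pos 8,9,10,11,12,13,14,15): 1⊕1⊕0⊕1⊕1⊕0⊕1⊕0 = 1
Syndrome s8…s1 = 1100 → error at position 12.
Flip position 12: 101001011011010 → 101001011010010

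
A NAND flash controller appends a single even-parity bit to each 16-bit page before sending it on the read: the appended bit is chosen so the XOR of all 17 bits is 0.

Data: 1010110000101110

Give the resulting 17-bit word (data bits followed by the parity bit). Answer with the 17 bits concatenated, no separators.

10101100001011100

XOR of the 16 data bits: 1⊕0⊕1⊕0⊕1⊕1⊕0⊕0⊕0⊕0⊕1⊕0⊕1⊕1⊕1⊕0 = 0
Parity bit = 0 (so all 17 bits XOR to 0).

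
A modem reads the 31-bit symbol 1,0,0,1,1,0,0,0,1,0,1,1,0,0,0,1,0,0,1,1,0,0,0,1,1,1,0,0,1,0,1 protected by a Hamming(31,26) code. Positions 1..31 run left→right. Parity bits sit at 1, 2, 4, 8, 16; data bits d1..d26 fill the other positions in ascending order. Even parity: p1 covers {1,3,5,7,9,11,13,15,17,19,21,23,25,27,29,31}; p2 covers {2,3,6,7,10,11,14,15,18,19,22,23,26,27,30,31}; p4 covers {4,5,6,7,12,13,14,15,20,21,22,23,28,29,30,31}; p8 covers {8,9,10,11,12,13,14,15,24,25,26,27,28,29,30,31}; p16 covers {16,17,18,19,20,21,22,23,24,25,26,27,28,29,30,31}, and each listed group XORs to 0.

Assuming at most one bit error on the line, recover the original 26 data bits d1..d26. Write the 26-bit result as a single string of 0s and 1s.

01001011000001100011100101

s1 (pos 1,3,5,7,9,11,13,15,17,19,21,23,25,27,29,31): 1⊕0⊕1⊕0⊕1⊕1⊕0⊕0⊕0⊕1⊕0⊕0⊕1⊕0⊕1⊕1 = 0
s2 (pos 2,3,6,7,10,11,14,15,18,19,22,23,26,27,30,31): 0⊕0⊕0⊕0⊕0⊕1⊕0⊕0⊕0⊕1⊕0⊕0⊕1⊕0⊕0⊕1 = 0
s4 (pos 4,5,6,7,12,13,14,15,20,21,22,23,28,29,30,31): 1⊕1⊕0⊕0⊕1⊕0⊕0⊕0⊕1⊕0⊕0⊕0⊕0⊕1⊕0⊕1 = 0
s8 (pos 8,9,10,11,12,13,14,15,24,25,26,27,28,29,30,31): 0⊕1⊕0⊕1⊕1⊕0⊕0⊕0⊕1⊕1⊕1⊕0⊕0⊕1⊕0⊕1 = 0
s16 (pos 16,17,18,19,20,21,22,23,24,25,26,27,28,29,30,31): 1⊕0⊕0⊕1⊕1⊕0⊕0⊕0⊕1⊕1⊕1⊕0⊕0⊕1⊕0⊕1 = 0
Syndrome s16…s1 = 00000 → no error.
Read data bits from positions 3,5,6,7,9,10,11,12,13,14,15,17,18,19,20,21,22,23,24,25,26,27,28,29,30,31: 01001011000001100011100101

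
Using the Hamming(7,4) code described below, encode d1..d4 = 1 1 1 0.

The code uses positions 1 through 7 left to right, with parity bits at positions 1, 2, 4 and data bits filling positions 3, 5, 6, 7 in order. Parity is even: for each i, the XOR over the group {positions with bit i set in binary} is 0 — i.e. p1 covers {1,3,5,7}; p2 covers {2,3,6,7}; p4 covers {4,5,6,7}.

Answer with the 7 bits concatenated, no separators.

Place data at non-parity positions: p1 p2 1 p4 1 1 0
p1 (pos 1,3,5,7): XOR of data positions = 1⊕1⊕0 = 0
p2 (pos 2,3,6,7): XOR of data positions = 1⊕1⊕0 = 0
p4 (pos 4,5,6,7): XOR of data positions = 1⊕1⊕0 = 0
Codeword: 0010110

0010110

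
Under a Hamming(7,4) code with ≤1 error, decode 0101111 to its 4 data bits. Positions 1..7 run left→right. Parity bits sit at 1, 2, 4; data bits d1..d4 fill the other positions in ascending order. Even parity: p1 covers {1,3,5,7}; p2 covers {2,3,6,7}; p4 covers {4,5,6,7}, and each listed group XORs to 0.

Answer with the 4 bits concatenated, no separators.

0111

s1 (pos 1,3,5,7): 0⊕0⊕1⊕1 = 0
s2 (pos 2,3,6,7): 1⊕0⊕1⊕1 = 1
s4 (pos 4,5,6,7): 1⊕1⊕1⊕1 = 0
Syndrome s4…s1 = 010 → error at position 2.
Flip position 2: 0101111 → 0001111
Read data bits from positions 3,5,6,7: 0111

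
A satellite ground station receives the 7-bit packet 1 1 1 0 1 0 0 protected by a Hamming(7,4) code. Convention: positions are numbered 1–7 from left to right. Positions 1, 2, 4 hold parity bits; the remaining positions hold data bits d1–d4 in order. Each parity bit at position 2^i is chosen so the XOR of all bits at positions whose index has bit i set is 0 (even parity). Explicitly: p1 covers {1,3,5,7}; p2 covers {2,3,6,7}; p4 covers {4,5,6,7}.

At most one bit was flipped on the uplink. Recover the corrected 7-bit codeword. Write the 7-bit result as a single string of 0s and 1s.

1110000

s1 (pos 1,3,5,7): 1⊕1⊕1⊕0 = 1
s2 (pos 2,3,6,7): 1⊕1⊕0⊕0 = 0
s4 (pos 4,5,6,7): 0⊕1⊕0⊕0 = 1
Syndrome s4…s1 = 101 → error at position 5.
Flip position 5: 1110100 → 1110000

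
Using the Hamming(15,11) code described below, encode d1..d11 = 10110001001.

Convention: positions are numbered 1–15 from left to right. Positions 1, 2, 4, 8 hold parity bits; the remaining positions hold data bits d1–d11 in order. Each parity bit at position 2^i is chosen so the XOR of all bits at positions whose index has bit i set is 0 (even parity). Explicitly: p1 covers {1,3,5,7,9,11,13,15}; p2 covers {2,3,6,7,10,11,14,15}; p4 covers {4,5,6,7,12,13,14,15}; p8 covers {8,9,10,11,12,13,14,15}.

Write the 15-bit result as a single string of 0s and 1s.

101001100001001

Place data at non-parity positions: p1 p2 1 p4 0 1 1 p8 0 0 0 1 0 0 1
p1 (pos 1,3,5,7,9,11,13,15): XOR of data positions = 1⊕0⊕1⊕0⊕0⊕0⊕1 = 1
p2 (pos 2,3,6,7,10,11,14,15): XOR of data positions = 1⊕1⊕1⊕0⊕0⊕0⊕1 = 0
p4 (pos 4,5,6,7,12,13,14,15): XOR of data positions = 0⊕1⊕1⊕1⊕0⊕0⊕1 = 0
p8 (pos 8,9,10,11,12,13,14,15): XOR of data positions = 0⊕0⊕0⊕1⊕0⊕0⊕1 = 0
Codeword: 101001100001001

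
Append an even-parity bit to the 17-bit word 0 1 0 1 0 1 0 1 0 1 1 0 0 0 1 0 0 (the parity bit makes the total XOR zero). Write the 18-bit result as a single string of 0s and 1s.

010101010110001001

XOR of the 17 data bits: 0⊕1⊕0⊕1⊕0⊕1⊕0⊕1⊕0⊕1⊕1⊕0⊕0⊕0⊕1⊕0⊕0 = 1
Parity bit = 1 (so all 18 bits XOR to 0).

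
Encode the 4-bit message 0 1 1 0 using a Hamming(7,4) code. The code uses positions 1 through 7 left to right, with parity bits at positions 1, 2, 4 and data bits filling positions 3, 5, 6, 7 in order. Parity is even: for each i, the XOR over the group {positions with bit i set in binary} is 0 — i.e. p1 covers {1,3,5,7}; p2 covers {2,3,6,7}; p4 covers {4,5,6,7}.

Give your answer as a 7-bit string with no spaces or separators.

1100110

Place data at non-parity positions: p1 p2 0 p4 1 1 0
p1 (pos 1,3,5,7): XOR of data positions = 0⊕1⊕0 = 1
p2 (pos 2,3,6,7): XOR of data positions = 0⊕1⊕0 = 1
p4 (pos 4,5,6,7): XOR of data positions = 1⊕1⊕0 = 0
Codeword: 1100110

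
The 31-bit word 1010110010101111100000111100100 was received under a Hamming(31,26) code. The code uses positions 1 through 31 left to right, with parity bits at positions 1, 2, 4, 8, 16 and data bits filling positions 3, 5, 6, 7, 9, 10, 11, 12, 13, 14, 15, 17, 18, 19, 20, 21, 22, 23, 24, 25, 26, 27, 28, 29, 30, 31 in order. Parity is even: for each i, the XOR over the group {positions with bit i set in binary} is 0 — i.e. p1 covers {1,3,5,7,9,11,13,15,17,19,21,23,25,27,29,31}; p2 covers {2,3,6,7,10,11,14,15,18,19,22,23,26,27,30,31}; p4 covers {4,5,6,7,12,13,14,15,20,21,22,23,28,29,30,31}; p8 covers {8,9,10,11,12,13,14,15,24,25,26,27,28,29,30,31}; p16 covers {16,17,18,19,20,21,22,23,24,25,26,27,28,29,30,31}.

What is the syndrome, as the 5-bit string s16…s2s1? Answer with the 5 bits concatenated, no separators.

11111

s1 (pos 1,3,5,7,9,11,13,15,17,19,21,23,25,27,29,31): 1⊕1⊕1⊕0⊕1⊕1⊕1⊕1⊕1⊕0⊕0⊕1⊕1⊕0⊕1⊕0 = 1
s2 (pos 2,3,6,7,10,11,14,15,18,19,22,23,26,27,30,31): 0⊕1⊕1⊕0⊕0⊕1⊕1⊕1⊕0⊕0⊕0⊕1⊕1⊕0⊕0⊕0 = 1
s4 (pos 4,5,6,7,12,13,14,15,20,21,22,23,28,29,30,31): 0⊕1⊕1⊕0⊕0⊕1⊕1⊕1⊕0⊕0⊕0⊕1⊕0⊕1⊕0⊕0 = 1
s8 (pos 8,9,10,11,12,13,14,15,24,25,26,27,28,29,30,31): 0⊕1⊕0⊕1⊕0⊕1⊕1⊕1⊕1⊕1⊕1⊕0⊕0⊕1⊕0⊕0 = 1
s16 (pos 16,17,18,19,20,21,22,23,24,25,26,27,28,29,30,31): 1⊕1⊕0⊕0⊕0⊕0⊕0⊕1⊕1⊕1⊕1⊕0⊕0⊕1⊕0⊕0 = 1
Syndrome s16…s1 = 11111 → error at position 31.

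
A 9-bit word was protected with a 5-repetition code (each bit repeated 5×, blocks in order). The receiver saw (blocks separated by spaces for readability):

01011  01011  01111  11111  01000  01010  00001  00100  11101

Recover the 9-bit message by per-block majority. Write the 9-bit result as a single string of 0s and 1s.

111100001

Block 1 (01011): 3 ones → 1
Block 2 (01011): 3 ones → 1
Block 3 (01111): 4 ones → 1
Block 4 (11111): 5 ones → 1
Block 5 (01000): 1 one → 0
Block 6 (01010): 2 ones → 0
Block 7 (00001): 1 one → 0
Block 8 (00100): 1 one → 0
Block 9 (11101): 4 ones → 1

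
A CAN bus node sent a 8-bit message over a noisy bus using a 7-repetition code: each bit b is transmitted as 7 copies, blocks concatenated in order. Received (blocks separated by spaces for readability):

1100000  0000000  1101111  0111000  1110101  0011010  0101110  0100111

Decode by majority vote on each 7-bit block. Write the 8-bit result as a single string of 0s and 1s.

Block 1 (1100000): 2 ones → 0
Block 2 (0000000): 0 ones → 0
Block 3 (1101111): 6 ones → 1
Block 4 (0111000): 3 ones → 0
Block 5 (1110101): 5 ones → 1
Block 6 (0011010): 3 ones → 0
Block 7 (0101110): 4 ones → 1
Block 8 (0100111): 4 ones → 1

00101011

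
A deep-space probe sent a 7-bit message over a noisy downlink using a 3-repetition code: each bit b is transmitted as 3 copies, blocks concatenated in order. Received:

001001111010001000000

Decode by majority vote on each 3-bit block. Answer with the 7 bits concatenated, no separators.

Block 1 (001): 1 one → 0
Block 2 (001): 1 one → 0
Block 3 (111): 3 ones → 1
Block 4 (010): 1 one → 0
Block 5 (001): 1 one → 0
Block 6 (000): 0 ones → 0
Block 7 (000): 0 ones → 0

0010000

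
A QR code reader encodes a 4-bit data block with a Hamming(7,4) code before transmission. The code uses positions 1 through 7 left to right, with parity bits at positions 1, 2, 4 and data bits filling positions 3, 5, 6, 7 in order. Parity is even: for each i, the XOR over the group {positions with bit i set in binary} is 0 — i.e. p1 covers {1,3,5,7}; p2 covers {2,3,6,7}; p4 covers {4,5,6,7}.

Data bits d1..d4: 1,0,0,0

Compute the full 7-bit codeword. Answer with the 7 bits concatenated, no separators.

Place data at non-parity positions: p1 p2 1 p4 0 0 0
p1 (pos 1,3,5,7): XOR of data positions = 1⊕0⊕0 = 1
p2 (pos 2,3,6,7): XOR of data positions = 1⊕0⊕0 = 1
p4 (pos 4,5,6,7): XOR of data positions = 0⊕0⊕0 = 0
Codeword: 1110000

1110000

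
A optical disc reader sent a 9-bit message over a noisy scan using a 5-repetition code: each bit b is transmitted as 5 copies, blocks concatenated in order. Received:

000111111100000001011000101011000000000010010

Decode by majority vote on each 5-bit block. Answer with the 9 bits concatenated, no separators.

Block 1 (00011): 2 ones → 0
Block 2 (11111): 5 ones → 1
Block 3 (00000): 0 ones → 0
Block 4 (00101): 2 ones → 0
Block 5 (10001): 2 ones → 0
Block 6 (01011): 3 ones → 1
Block 7 (00000): 0 ones → 0
Block 8 (00000): 0 ones → 0
Block 9 (10010): 2 ones → 0

010001000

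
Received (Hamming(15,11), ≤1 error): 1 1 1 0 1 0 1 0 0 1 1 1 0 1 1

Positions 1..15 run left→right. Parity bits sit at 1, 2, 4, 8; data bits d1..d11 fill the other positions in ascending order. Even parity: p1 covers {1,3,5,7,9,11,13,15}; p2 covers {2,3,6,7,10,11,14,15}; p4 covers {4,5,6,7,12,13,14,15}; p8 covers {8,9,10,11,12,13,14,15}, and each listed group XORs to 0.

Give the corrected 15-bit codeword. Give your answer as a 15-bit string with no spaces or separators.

s1 (pos 1,3,5,7,9,11,13,15): 1⊕1⊕1⊕1⊕0⊕1⊕0⊕1 = 0
s2 (pos 2,3,6,7,10,11,14,15): 1⊕1⊕0⊕1⊕1⊕1⊕1⊕1 = 1
s4 (pos 4,5,6,7,12,13,14,15): 0⊕1⊕0⊕1⊕1⊕0⊕1⊕1 = 1
s8 (pos 8,9,10,11,12,13,14,15): 0⊕0⊕1⊕1⊕1⊕0⊕1⊕1 = 1
Syndrome s8…s1 = 1110 → error at position 14.
Flip position 14: 111010100111011 → 111010100111001

111010100111001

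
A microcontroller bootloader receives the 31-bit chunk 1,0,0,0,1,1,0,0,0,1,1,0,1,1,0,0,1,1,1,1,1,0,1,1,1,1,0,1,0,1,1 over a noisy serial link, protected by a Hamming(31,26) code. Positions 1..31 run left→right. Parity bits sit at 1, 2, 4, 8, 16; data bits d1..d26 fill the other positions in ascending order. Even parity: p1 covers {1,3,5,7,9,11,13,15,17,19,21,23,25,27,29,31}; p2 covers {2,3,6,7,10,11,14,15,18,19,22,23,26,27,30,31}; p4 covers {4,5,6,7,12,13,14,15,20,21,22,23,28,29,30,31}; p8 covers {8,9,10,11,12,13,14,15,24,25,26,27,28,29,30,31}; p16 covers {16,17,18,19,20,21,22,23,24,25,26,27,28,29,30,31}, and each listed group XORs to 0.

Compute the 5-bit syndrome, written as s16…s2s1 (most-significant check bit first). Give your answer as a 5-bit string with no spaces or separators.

s1 (pos 1,3,5,7,9,11,13,15,17,19,21,23,25,27,29,31): 1⊕0⊕1⊕0⊕0⊕1⊕1⊕0⊕1⊕1⊕1⊕1⊕1⊕0⊕0⊕1 = 0
s2 (pos 2,3,6,7,10,11,14,15,18,19,22,23,26,27,30,31): 0⊕0⊕1⊕0⊕1⊕1⊕1⊕0⊕1⊕1⊕0⊕1⊕1⊕0⊕1⊕1 = 0
s4 (pos 4,5,6,7,12,13,14,15,20,21,22,23,28,29,30,31): 0⊕1⊕1⊕0⊕0⊕1⊕1⊕0⊕1⊕1⊕0⊕1⊕1⊕0⊕1⊕1 = 0
s8 (pos 8,9,10,11,12,13,14,15,24,25,26,27,28,29,30,31): 0⊕0⊕1⊕1⊕0⊕1⊕1⊕0⊕1⊕1⊕1⊕0⊕1⊕0⊕1⊕1 = 0
s16 (pos 16,17,18,19,20,21,22,23,24,25,26,27,28,29,30,31): 0⊕1⊕1⊕1⊕1⊕1⊕0⊕1⊕1⊕1⊕1⊕0⊕1⊕0⊕1⊕1 = 0
Syndrome s16…s1 = 00000 → no error.

00000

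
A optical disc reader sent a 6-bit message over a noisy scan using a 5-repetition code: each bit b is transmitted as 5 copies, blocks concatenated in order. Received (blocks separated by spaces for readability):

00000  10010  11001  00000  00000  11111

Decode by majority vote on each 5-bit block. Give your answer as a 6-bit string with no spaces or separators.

Block 1 (00000): 0 ones → 0
Block 2 (10010): 2 ones → 0
Block 3 (11001): 3 ones → 1
Block 4 (00000): 0 ones → 0
Block 5 (00000): 0 ones → 0
Block 6 (11111): 5 ones → 1

001001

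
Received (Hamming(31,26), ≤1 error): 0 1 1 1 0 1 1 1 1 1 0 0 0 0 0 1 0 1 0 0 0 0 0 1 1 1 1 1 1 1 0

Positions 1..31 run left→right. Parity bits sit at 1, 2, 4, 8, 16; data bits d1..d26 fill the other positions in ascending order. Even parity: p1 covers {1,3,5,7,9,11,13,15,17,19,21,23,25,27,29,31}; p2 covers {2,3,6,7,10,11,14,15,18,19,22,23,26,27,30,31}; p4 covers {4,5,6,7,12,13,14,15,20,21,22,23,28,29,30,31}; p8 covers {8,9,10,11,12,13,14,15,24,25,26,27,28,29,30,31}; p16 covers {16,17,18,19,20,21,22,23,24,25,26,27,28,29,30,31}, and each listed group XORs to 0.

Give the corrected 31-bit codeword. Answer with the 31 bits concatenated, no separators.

s1 (pos 1,3,5,7,9,11,13,15,17,19,21,23,25,27,29,31): 0⊕1⊕0⊕1⊕1⊕0⊕0⊕0⊕0⊕0⊕0⊕0⊕1⊕1⊕1⊕0 = 0
s2 (pos 2,3,6,7,10,11,14,15,18,19,22,23,26,27,30,31): 1⊕1⊕1⊕1⊕1⊕0⊕0⊕0⊕1⊕0⊕0⊕0⊕1⊕1⊕1⊕0 = 1
s4 (pos 4,5,6,7,12,13,14,15,20,21,22,23,28,29,30,31): 1⊕0⊕1⊕1⊕0⊕0⊕0⊕0⊕0⊕0⊕0⊕0⊕1⊕1⊕1⊕0 = 0
s8 (pos 8,9,10,11,12,13,14,15,24,25,26,27,28,29,30,31): 1⊕1⊕1⊕0⊕0⊕0⊕0⊕0⊕1⊕1⊕1⊕1⊕1⊕1⊕1⊕0 = 0
s16 (pos 16,17,18,19,20,21,22,23,24,25,26,27,28,29,30,31): 1⊕0⊕1⊕0⊕0⊕0⊕0⊕0⊕1⊕1⊕1⊕1⊕1⊕1⊕1⊕0 = 1
Syndrome s16…s1 = 10010 → error at position 18.
Flip position 18: 0111011111000001010000011111110 → 0111011111000001000000011111110

0111011111000001000000011111110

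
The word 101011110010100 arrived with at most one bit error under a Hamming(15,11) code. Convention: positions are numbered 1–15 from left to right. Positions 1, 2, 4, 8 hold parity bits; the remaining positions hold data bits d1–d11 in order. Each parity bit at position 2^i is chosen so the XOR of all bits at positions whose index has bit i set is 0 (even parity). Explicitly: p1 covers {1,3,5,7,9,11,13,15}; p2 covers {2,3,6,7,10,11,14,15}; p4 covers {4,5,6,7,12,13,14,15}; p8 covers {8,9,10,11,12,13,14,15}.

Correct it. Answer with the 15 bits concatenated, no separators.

s1 (pos 1,3,5,7,9,11,13,15): 1⊕1⊕1⊕1⊕0⊕1⊕1⊕0 = 0
s2 (pos 2,3,6,7,10,11,14,15): 0⊕1⊕1⊕1⊕0⊕1⊕0⊕0 = 0
s4 (pos 4,5,6,7,12,13,14,15): 0⊕1⊕1⊕1⊕0⊕1⊕0⊕0 = 0
s8 (pos 8,9,10,11,12,13,14,15): 1⊕0⊕0⊕1⊕0⊕1⊕0⊕0 = 1
Syndrome s8…s1 = 1000 → error at position 8.
Flip position 8: 101011110010100 → 101011100010100

101011100010100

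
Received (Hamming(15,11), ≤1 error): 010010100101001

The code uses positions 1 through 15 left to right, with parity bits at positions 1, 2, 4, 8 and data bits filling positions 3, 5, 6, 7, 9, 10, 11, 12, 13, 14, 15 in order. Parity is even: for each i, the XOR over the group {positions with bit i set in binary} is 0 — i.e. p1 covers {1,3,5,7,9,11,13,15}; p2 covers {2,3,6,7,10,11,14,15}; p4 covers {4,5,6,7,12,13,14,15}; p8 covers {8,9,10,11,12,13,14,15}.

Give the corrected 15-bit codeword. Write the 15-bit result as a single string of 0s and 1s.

s1 (pos 1,3,5,7,9,11,13,15): 0⊕0⊕1⊕1⊕0⊕0⊕0⊕1 = 1
s2 (pos 2,3,6,7,10,11,14,15): 1⊕0⊕0⊕1⊕1⊕0⊕0⊕1 = 0
s4 (pos 4,5,6,7,12,13,14,15): 0⊕1⊕0⊕1⊕1⊕0⊕0⊕1 = 0
s8 (pos 8,9,10,11,12,13,14,15): 0⊕0⊕1⊕0⊕1⊕0⊕0⊕1 = 1
Syndrome s8…s1 = 1001 → error at position 9.
Flip position 9: 010010100101001 → 010010101101001

010010101101001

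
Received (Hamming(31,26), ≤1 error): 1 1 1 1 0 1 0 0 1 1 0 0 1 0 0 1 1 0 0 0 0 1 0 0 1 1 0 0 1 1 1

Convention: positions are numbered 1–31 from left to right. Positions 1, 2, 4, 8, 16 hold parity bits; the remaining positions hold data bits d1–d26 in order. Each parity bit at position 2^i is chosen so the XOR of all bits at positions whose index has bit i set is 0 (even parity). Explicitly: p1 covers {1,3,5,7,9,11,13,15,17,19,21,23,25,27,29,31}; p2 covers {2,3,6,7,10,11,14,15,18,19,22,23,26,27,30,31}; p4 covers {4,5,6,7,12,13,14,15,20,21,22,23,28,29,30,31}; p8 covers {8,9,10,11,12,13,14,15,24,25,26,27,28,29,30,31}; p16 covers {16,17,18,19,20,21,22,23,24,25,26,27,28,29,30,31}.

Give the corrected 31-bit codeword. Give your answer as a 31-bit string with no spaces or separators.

s1 (pos 1,3,5,7,9,11,13,15,17,19,21,23,25,27,29,31): 1⊕1⊕0⊕0⊕1⊕0⊕1⊕0⊕1⊕0⊕0⊕0⊕1⊕0⊕1⊕1 = 0
s2 (pos 2,3,6,7,10,11,14,15,18,19,22,23,26,27,30,31): 1⊕1⊕1⊕0⊕1⊕0⊕0⊕0⊕0⊕0⊕1⊕0⊕1⊕0⊕1⊕1 = 0
s4 (pos 4,5,6,7,12,13,14,15,20,21,22,23,28,29,30,31): 1⊕0⊕1⊕0⊕0⊕1⊕0⊕0⊕0⊕0⊕1⊕0⊕0⊕1⊕1⊕1 = 1
s8 (pos 8,9,10,11,12,13,14,15,24,25,26,27,28,29,30,31): 0⊕1⊕1⊕0⊕0⊕1⊕0⊕0⊕0⊕1⊕1⊕0⊕0⊕1⊕1⊕1 = 0
s16 (pos 16,17,18,19,20,21,22,23,24,25,26,27,28,29,30,31): 1⊕1⊕0⊕0⊕0⊕0⊕1⊕0⊕0⊕1⊕1⊕0⊕0⊕1⊕1⊕1 = 0
Syndrome s16…s1 = 00100 → error at position 4.
Flip position 4: 1111010011001001100001001100111 → 1110010011001001100001001100111

1110010011001001100001001100111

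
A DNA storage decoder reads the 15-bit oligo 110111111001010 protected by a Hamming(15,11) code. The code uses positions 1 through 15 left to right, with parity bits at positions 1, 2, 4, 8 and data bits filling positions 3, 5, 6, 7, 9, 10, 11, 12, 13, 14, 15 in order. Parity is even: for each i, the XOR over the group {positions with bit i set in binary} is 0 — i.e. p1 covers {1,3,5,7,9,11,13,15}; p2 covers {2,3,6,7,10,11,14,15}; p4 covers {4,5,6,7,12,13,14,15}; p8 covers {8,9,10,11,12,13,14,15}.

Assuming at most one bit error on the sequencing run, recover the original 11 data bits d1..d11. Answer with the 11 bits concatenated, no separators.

01111001010

s1 (pos 1,3,5,7,9,11,13,15): 1⊕0⊕1⊕1⊕1⊕0⊕0⊕0 = 0
s2 (pos 2,3,6,7,10,11,14,15): 1⊕0⊕1⊕1⊕0⊕0⊕1⊕0 = 0
s4 (pos 4,5,6,7,12,13,14,15): 1⊕1⊕1⊕1⊕1⊕0⊕1⊕0 = 0
s8 (pos 8,9,10,11,12,13,14,15): 1⊕1⊕0⊕0⊕1⊕0⊕1⊕0 = 0
Syndrome s8…s1 = 0000 → no error.
Read data bits from positions 3,5,6,7,9,10,11,12,13,14,15: 01111001010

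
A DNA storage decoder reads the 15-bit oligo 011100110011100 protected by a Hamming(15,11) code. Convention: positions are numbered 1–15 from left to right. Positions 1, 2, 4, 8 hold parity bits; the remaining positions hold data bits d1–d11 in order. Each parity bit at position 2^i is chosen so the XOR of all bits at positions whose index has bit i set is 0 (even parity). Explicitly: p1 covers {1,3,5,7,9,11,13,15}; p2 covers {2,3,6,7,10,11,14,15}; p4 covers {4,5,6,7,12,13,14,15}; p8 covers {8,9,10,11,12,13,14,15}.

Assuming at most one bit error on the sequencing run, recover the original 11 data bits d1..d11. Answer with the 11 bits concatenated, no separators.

s1 (pos 1,3,5,7,9,11,13,15): 0⊕1⊕0⊕1⊕0⊕1⊕1⊕0 = 0
s2 (pos 2,3,6,7,10,11,14,15): 1⊕1⊕0⊕1⊕0⊕1⊕0⊕0 = 0
s4 (pos 4,5,6,7,12,13,14,15): 1⊕0⊕0⊕1⊕1⊕1⊕0⊕0 = 0
s8 (pos 8,9,10,11,12,13,14,15): 1⊕0⊕0⊕1⊕1⊕1⊕0⊕0 = 0
Syndrome s8…s1 = 0000 → no error.
Read data bits from positions 3,5,6,7,9,10,11,12,13,14,15: 10010011100

10010011100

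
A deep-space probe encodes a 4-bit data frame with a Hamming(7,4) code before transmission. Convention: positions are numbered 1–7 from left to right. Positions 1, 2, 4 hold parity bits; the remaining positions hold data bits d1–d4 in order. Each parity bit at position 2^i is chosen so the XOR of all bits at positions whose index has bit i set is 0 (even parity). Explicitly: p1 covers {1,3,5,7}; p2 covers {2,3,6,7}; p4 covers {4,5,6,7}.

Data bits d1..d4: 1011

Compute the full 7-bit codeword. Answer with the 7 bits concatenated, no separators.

0110011

Place data at non-parity positions: p1 p2 1 p4 0 1 1
p1 (pos 1,3,5,7): XOR of data positions = 1⊕0⊕1 = 0
p2 (pos 2,3,6,7): XOR of data positions = 1⊕1⊕1 = 1
p4 (pos 4,5,6,7): XOR of data positions = 0⊕1⊕1 = 0
Codeword: 0110011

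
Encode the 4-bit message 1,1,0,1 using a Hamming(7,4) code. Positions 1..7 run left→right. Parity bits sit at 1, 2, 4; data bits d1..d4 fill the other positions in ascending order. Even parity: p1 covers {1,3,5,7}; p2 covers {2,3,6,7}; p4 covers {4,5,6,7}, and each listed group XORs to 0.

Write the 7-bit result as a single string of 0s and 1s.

1010101

Place data at non-parity positions: p1 p2 1 p4 1 0 1
p1 (pos 1,3,5,7): XOR of data positions = 1⊕1⊕1 = 1
p2 (pos 2,3,6,7): XOR of data positions = 1⊕0⊕1 = 0
p4 (pos 4,5,6,7): XOR of data positions = 1⊕0⊕1 = 0
Codeword: 1010101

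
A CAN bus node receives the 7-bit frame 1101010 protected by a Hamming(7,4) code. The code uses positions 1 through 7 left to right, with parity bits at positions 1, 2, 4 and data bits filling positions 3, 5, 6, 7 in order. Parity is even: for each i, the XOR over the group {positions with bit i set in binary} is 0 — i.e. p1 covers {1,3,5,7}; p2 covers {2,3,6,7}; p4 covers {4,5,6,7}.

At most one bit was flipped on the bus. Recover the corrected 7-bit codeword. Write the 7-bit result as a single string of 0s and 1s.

s1 (pos 1,3,5,7): 1⊕0⊕0⊕0 = 1
s2 (pos 2,3,6,7): 1⊕0⊕1⊕0 = 0
s4 (pos 4,5,6,7): 1⊕0⊕1⊕0 = 0
Syndrome s4…s1 = 001 → error at position 1.
Flip position 1: 1101010 → 0101010

0101010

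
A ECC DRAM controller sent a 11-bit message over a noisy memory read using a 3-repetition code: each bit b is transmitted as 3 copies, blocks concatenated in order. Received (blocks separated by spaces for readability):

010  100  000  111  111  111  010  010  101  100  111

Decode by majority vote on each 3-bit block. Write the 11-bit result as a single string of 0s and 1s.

Block 1 (010): 1 one → 0
Block 2 (100): 1 one → 0
Block 3 (000): 0 ones → 0
Block 4 (111): 3 ones → 1
Block 5 (111): 3 ones → 1
Block 6 (111): 3 ones → 1
Block 7 (010): 1 one → 0
Block 8 (010): 1 one → 0
Block 9 (101): 2 ones → 1
Block 10 (100): 1 one → 0
Block 11 (111): 3 ones → 1

00011100101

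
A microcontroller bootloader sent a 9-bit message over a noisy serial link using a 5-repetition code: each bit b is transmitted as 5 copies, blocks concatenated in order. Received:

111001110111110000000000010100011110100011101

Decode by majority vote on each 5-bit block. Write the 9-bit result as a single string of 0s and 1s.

111000101

Block 1 (11100): 3 ones → 1
Block 2 (11101): 4 ones → 1
Block 3 (11110): 4 ones → 1
Block 4 (00000): 0 ones → 0
Block 5 (00000): 0 ones → 0
Block 6 (10100): 2 ones → 0
Block 7 (01111): 4 ones → 1
Block 8 (01000): 1 one → 0
Block 9 (11101): 4 ones → 1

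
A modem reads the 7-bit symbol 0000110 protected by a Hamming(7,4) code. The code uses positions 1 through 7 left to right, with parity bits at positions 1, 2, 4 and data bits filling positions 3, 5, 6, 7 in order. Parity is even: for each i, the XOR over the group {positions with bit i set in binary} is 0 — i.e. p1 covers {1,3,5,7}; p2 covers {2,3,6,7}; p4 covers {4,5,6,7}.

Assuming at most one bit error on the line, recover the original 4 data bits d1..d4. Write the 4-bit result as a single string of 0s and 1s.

s1 (pos 1,3,5,7): 0⊕0⊕1⊕0 = 1
s2 (pos 2,3,6,7): 0⊕0⊕1⊕0 = 1
s4 (pos 4,5,6,7): 0⊕1⊕1⊕0 = 0
Syndrome s4…s1 = 011 → error at position 3.
Flip position 3: 0000110 → 0010110
Read data bits from positions 3,5,6,7: 1110

1110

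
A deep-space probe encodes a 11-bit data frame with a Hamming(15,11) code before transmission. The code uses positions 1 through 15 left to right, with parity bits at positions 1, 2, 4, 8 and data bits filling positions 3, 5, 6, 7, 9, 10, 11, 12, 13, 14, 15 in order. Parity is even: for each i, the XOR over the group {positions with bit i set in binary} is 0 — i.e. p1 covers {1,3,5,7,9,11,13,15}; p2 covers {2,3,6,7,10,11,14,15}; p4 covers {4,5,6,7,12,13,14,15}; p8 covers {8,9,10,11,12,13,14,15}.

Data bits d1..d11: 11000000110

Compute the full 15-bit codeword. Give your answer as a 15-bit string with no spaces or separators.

Place data at non-parity positions: p1 p2 1 p4 1 0 0 p8 0 0 0 0 1 1 0
p1 (pos 1,3,5,7,9,11,13,15): XOR of data positions = 1⊕1⊕0⊕0⊕0⊕1⊕0 = 1
p2 (pos 2,3,6,7,10,11,14,15): XOR of data positions = 1⊕0⊕0⊕0⊕0⊕1⊕0 = 0
p4 (pos 4,5,6,7,12,13,14,15): XOR of data positions = 1⊕0⊕0⊕0⊕1⊕1⊕0 = 1
p8 (pos 8,9,10,11,12,13,14,15): XOR of data positions = 0⊕0⊕0⊕0⊕1⊕1⊕0 = 0
Codeword: 101110000000110

101110000000110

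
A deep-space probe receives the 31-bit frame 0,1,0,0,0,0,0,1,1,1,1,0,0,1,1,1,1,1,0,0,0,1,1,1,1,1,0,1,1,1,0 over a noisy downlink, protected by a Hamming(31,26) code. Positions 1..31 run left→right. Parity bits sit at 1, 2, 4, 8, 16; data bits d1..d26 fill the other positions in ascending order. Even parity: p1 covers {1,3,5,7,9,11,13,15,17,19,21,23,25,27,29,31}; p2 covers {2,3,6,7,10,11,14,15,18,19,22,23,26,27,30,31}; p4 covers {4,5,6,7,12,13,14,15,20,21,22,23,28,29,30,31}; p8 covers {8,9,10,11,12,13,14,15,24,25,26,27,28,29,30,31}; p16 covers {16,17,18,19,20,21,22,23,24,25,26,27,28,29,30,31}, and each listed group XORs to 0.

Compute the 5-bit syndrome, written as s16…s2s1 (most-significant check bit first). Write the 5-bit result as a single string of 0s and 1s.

s1 (pos 1,3,5,7,9,11,13,15,17,19,21,23,25,27,29,31): 0⊕0⊕0⊕0⊕1⊕1⊕0⊕1⊕1⊕0⊕0⊕1⊕1⊕0⊕1⊕0 = 1
s2 (pos 2,3,6,7,10,11,14,15,18,19,22,23,26,27,30,31): 1⊕0⊕0⊕0⊕1⊕1⊕1⊕1⊕1⊕0⊕1⊕1⊕1⊕0⊕1⊕0 = 0
s4 (pos 4,5,6,7,12,13,14,15,20,21,22,23,28,29,30,31): 0⊕0⊕0⊕0⊕0⊕0⊕1⊕1⊕0⊕0⊕1⊕1⊕1⊕1⊕1⊕0 = 1
s8 (pos 8,9,10,11,12,13,14,15,24,25,26,27,28,29,30,31): 1⊕1⊕1⊕1⊕0⊕0⊕1⊕1⊕1⊕1⊕1⊕0⊕1⊕1⊕1⊕0 = 0
s16 (pos 16,17,18,19,20,21,22,23,24,25,26,27,28,29,30,31): 1⊕1⊕1⊕0⊕0⊕0⊕1⊕1⊕1⊕1⊕1⊕0⊕1⊕1⊕1⊕0 = 1
Syndrome s16…s1 = 10101 → error at position 21.

10101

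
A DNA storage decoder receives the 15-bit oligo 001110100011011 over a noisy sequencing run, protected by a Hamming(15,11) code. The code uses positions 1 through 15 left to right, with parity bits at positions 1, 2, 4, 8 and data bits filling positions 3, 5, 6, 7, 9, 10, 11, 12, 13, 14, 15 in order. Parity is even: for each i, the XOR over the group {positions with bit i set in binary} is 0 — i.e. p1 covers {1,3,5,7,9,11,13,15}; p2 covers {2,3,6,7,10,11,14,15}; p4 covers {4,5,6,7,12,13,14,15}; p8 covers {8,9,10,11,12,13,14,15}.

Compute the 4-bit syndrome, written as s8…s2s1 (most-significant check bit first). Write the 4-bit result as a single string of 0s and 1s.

s1 (pos 1,3,5,7,9,11,13,15): 0⊕1⊕1⊕1⊕0⊕1⊕0⊕1 = 1
s2 (pos 2,3,6,7,10,11,14,15): 0⊕1⊕0⊕1⊕0⊕1⊕1⊕1 = 1
s4 (pos 4,5,6,7,12,13,14,15): 1⊕1⊕0⊕1⊕1⊕0⊕1⊕1 = 0
s8 (pos 8,9,10,11,12,13,14,15): 0⊕0⊕0⊕1⊕1⊕0⊕1⊕1 = 0
Syndrome s8…s1 = 0011 → error at position 3.

0011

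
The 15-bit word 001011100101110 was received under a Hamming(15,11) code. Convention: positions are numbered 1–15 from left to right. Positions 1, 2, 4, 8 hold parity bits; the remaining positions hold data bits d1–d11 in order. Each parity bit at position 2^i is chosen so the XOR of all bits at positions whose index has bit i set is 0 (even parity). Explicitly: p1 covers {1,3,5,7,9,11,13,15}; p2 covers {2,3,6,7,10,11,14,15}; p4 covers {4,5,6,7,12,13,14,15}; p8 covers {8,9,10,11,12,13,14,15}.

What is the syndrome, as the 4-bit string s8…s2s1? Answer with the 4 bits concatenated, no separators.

s1 (pos 1,3,5,7,9,11,13,15): 0⊕1⊕1⊕1⊕0⊕0⊕1⊕0 = 0
s2 (pos 2,3,6,7,10,11,14,15): 0⊕1⊕1⊕1⊕1⊕0⊕1⊕0 = 1
s4 (pos 4,5,6,7,12,13,14,15): 0⊕1⊕1⊕1⊕1⊕1⊕1⊕0 = 0
s8 (pos 8,9,10,11,12,13,14,15): 0⊕0⊕1⊕0⊕1⊕1⊕1⊕0 = 0
Syndrome s8…s1 = 0010 → error at position 2.

0010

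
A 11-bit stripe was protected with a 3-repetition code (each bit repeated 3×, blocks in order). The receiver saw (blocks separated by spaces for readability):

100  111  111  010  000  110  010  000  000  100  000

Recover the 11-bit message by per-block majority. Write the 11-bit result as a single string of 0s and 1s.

01100100000

Block 1 (100): 1 one → 0
Block 2 (111): 3 ones → 1
Block 3 (111): 3 ones → 1
Block 4 (010): 1 one → 0
Block 5 (000): 0 ones → 0
Block 6 (110): 2 ones → 1
Block 7 (010): 1 one → 0
Block 8 (000): 0 ones → 0
Block 9 (000): 0 ones → 0
Block 10 (100): 1 one → 0
Block 11 (000): 0 ones → 0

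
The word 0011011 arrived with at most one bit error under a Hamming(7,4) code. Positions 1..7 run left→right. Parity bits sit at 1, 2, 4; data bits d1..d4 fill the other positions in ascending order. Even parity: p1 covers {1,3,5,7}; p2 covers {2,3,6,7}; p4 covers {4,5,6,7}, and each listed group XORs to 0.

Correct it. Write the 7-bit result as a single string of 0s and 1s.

s1 (pos 1,3,5,7): 0⊕1⊕0⊕1 = 0
s2 (pos 2,3,6,7): 0⊕1⊕1⊕1 = 1
s4 (pos 4,5,6,7): 1⊕0⊕1⊕1 = 1
Syndrome s4…s1 = 110 → error at position 6.
Flip position 6: 0011011 → 0011001

0011001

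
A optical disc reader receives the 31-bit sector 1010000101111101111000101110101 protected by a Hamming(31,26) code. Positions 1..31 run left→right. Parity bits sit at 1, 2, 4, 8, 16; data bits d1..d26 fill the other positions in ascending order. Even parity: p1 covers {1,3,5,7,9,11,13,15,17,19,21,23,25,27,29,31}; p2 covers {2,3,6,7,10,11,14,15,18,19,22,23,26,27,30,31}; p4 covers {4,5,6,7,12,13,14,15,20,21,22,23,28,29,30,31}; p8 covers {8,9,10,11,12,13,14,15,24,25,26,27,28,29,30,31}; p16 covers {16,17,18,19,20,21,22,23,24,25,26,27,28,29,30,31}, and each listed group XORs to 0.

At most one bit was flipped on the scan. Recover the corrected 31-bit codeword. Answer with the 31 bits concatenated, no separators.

1010000111111101111000101110101

s1 (pos 1,3,5,7,9,11,13,15,17,19,21,23,25,27,29,31): 1⊕1⊕0⊕0⊕0⊕1⊕1⊕0⊕1⊕1⊕0⊕1⊕1⊕1⊕1⊕1 = 1
s2 (pos 2,3,6,7,10,11,14,15,18,19,22,23,26,27,30,31): 0⊕1⊕0⊕0⊕1⊕1⊕1⊕0⊕1⊕1⊕0⊕1⊕1⊕1⊕0⊕1 = 0
s4 (pos 4,5,6,7,12,13,14,15,20,21,22,23,28,29,30,31): 0⊕0⊕0⊕0⊕1⊕1⊕1⊕0⊕0⊕0⊕0⊕1⊕0⊕1⊕0⊕1 = 0
s8 (pos 8,9,10,11,12,13,14,15,24,25,26,27,28,29,30,31): 1⊕0⊕1⊕1⊕1⊕1⊕1⊕0⊕0⊕1⊕1⊕1⊕0⊕1⊕0⊕1 = 1
s16 (pos 16,17,18,19,20,21,22,23,24,25,26,27,28,29,30,31): 1⊕1⊕1⊕1⊕0⊕0⊕0⊕1⊕0⊕1⊕1⊕1⊕0⊕1⊕0⊕1 = 0
Syndrome s16…s1 = 01001 → error at position 9.
Flip position 9: 1010000101111101111000101110101 → 1010000111111101111000101110101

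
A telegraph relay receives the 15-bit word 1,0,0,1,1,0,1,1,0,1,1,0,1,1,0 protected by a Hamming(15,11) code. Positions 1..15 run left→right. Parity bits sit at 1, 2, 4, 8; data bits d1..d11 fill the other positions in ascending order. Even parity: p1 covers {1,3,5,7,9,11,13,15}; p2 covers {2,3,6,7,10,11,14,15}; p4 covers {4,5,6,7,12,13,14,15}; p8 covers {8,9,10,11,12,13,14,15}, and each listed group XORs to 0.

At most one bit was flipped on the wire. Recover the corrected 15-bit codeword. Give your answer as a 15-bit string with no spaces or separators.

100110110110010

s1 (pos 1,3,5,7,9,11,13,15): 1⊕0⊕1⊕1⊕0⊕1⊕1⊕0 = 1
s2 (pos 2,3,6,7,10,11,14,15): 0⊕0⊕0⊕1⊕1⊕1⊕1⊕0 = 0
s4 (pos 4,5,6,7,12,13,14,15): 1⊕1⊕0⊕1⊕0⊕1⊕1⊕0 = 1
s8 (pos 8,9,10,11,12,13,14,15): 1⊕0⊕1⊕1⊕0⊕1⊕1⊕0 = 1
Syndrome s8…s1 = 1101 → error at position 13.
Flip position 13: 100110110110110 → 100110110110010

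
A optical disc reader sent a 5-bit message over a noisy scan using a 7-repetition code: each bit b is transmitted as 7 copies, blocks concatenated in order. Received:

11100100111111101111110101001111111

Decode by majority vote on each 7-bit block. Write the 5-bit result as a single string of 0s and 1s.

Block 1 (1110010): 4 ones → 1
Block 2 (0111111): 6 ones → 1
Block 3 (1011111): 6 ones → 1
Block 4 (1010100): 3 ones → 0
Block 5 (1111111): 7 ones → 1

11101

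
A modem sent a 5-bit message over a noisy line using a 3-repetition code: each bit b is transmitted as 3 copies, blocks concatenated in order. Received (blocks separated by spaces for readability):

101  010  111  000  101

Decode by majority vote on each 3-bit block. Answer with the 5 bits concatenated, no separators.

10101

Block 1 (101): 2 ones → 1
Block 2 (010): 1 one → 0
Block 3 (111): 3 ones → 1
Block 4 (000): 0 ones → 0
Block 5 (101): 2 ones → 1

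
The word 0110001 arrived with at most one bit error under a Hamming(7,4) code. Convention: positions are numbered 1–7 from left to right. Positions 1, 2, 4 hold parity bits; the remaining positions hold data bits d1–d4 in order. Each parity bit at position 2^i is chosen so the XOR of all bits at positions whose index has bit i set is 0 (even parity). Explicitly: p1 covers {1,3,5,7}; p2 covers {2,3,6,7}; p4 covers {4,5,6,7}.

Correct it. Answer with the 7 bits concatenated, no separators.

0110011

s1 (pos 1,3,5,7): 0⊕1⊕0⊕1 = 0
s2 (pos 2,3,6,7): 1⊕1⊕0⊕1 = 1
s4 (pos 4,5,6,7): 0⊕0⊕0⊕1 = 1
Syndrome s4…s1 = 110 → error at position 6.
Flip position 6: 0110001 → 0110011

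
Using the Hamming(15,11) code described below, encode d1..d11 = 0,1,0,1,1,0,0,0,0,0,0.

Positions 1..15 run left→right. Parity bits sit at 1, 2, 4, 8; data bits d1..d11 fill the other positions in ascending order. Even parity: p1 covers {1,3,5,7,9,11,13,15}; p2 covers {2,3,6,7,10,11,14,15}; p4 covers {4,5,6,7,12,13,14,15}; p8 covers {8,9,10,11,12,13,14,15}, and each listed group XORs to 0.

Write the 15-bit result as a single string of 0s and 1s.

Place data at non-parity positions: p1 p2 0 p4 1 0 1 p8 1 0 0 0 0 0 0
p1 (pos 1,3,5,7,9,11,13,15): XOR of data positions = 0⊕1⊕1⊕1⊕0⊕0⊕0 = 1
p2 (pos 2,3,6,7,10,11,14,15): XOR of data positions = 0⊕0⊕1⊕0⊕0⊕0⊕0 = 1
p4 (pos 4,5,6,7,12,13,14,15): XOR of data positions = 1⊕0⊕1⊕0⊕0⊕0⊕0 = 0
p8 (pos 8,9,10,11,12,13,14,15): XOR of data positions = 1⊕0⊕0⊕0⊕0⊕0⊕0 = 1
Codeword: 110010111000000

110010111000000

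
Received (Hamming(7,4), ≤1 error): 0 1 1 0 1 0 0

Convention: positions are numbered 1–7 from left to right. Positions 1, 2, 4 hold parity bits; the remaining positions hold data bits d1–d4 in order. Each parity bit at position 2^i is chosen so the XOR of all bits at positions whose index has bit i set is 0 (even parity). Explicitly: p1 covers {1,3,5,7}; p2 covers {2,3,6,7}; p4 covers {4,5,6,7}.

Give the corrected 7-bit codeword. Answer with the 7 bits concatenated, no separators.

0111100

s1 (pos 1,3,5,7): 0⊕1⊕1⊕0 = 0
s2 (pos 2,3,6,7): 1⊕1⊕0⊕0 = 0
s4 (pos 4,5,6,7): 0⊕1⊕0⊕0 = 1
Syndrome s4…s1 = 100 → error at position 4.
Flip position 4: 0110100 → 0111100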